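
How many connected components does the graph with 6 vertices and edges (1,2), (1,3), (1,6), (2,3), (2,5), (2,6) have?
2 (components: {1, 2, 3, 5, 6}, {4})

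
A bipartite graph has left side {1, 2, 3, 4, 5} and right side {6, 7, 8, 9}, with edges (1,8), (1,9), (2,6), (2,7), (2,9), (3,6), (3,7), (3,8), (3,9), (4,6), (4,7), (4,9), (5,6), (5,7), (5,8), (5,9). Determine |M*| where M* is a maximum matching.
4 (matching: (1,9), (2,7), (3,8), (4,6); upper bound min(|L|,|R|) = min(5,4) = 4)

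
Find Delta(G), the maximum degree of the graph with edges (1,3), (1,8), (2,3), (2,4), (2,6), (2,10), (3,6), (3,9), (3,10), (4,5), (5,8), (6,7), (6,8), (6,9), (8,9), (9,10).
5 (attained at vertices 3, 6)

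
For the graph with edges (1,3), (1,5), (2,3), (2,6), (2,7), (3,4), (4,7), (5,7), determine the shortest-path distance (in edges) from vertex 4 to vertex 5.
2 (path: 4 -> 7 -> 5, 2 edges)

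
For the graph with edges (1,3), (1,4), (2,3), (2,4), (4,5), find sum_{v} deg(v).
10 (handshake: sum of degrees = 2|E| = 2 x 5 = 10)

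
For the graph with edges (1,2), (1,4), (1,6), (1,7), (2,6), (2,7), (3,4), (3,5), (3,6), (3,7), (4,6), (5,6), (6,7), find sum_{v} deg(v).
26 (handshake: sum of degrees = 2|E| = 2 x 13 = 26)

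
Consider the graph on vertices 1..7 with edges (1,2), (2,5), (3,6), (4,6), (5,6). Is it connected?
No, it has 2 components: {1, 2, 3, 4, 5, 6}, {7}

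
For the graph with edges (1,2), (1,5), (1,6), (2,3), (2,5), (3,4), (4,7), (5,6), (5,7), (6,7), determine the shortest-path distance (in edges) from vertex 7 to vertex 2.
2 (path: 7 -> 5 -> 2, 2 edges)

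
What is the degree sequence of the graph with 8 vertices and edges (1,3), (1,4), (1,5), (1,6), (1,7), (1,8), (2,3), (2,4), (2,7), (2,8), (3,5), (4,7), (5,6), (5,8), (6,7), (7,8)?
[6, 5, 4, 4, 4, 3, 3, 3] (degrees: deg(1)=6, deg(2)=4, deg(3)=3, deg(4)=3, deg(5)=4, deg(6)=3, deg(7)=5, deg(8)=4)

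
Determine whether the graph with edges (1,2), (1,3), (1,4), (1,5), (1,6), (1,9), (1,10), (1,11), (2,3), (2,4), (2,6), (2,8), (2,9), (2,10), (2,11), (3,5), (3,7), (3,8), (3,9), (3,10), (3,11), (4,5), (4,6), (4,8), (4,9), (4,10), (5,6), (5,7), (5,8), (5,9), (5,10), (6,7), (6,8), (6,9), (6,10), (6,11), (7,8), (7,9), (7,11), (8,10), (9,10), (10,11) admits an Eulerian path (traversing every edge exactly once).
No (4 vertices have odd degree: {4, 6, 8, 10}; Eulerian path requires 0 or 2)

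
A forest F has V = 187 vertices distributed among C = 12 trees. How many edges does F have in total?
175 (Each of the 12 component trees on V_i vertices has V_i - 1 edges; summing gives V - C = 187 - 12 = 175)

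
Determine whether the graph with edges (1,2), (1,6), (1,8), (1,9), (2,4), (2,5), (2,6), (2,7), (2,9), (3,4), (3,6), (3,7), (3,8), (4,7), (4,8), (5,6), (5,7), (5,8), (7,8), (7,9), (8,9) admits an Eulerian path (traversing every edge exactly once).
Yes — and in fact it has an Eulerian circuit (the graph is connected and all 9 vertices have even degree)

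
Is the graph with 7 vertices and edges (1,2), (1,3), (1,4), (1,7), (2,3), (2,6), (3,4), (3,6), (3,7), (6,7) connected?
No, it has 2 components: {1, 2, 3, 4, 6, 7}, {5}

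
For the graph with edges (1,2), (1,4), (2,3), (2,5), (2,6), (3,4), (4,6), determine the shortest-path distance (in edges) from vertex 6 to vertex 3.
2 (path: 6 -> 4 -> 3, 2 edges)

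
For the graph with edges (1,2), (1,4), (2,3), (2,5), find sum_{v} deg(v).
8 (handshake: sum of degrees = 2|E| = 2 x 4 = 8)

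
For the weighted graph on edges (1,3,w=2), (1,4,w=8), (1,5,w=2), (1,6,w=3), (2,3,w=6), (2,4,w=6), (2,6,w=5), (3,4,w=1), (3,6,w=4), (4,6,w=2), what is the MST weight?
12 (MST edges: (1,3,w=2), (1,5,w=2), (2,6,w=5), (3,4,w=1), (4,6,w=2); sum of weights 2 + 2 + 5 + 1 + 2 = 12)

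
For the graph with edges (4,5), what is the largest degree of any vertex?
1 (attained at vertices 4, 5)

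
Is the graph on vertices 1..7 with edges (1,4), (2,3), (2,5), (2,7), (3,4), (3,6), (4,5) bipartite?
Yes. Partition: {1, 3, 5, 7}, {2, 4, 6}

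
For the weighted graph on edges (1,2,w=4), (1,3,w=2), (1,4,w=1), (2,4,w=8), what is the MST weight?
7 (MST edges: (1,2,w=4), (1,3,w=2), (1,4,w=1); sum of weights 4 + 2 + 1 = 7)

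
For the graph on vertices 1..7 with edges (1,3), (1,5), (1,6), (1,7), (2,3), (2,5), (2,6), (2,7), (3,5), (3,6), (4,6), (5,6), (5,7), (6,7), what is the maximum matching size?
3 (matching: (1,5), (2,7), (4,6); upper bound floor(n/2) = floor(7/2) = 3)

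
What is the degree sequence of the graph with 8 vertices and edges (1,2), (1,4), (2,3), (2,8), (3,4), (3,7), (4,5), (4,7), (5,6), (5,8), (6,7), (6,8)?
[4, 3, 3, 3, 3, 3, 3, 2] (degrees: deg(1)=2, deg(2)=3, deg(3)=3, deg(4)=4, deg(5)=3, deg(6)=3, deg(7)=3, deg(8)=3)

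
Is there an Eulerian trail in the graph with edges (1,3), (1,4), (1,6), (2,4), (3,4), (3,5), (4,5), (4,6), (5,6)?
No (6 vertices have odd degree: {1, 2, 3, 4, 5, 6}; Eulerian path requires 0 or 2)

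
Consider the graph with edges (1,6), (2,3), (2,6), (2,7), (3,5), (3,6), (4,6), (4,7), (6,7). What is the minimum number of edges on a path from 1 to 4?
2 (path: 1 -> 6 -> 4, 2 edges)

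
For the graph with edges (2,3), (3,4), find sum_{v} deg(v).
4 (handshake: sum of degrees = 2|E| = 2 x 2 = 4)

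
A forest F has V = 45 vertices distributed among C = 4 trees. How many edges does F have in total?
41 (Each of the 4 component trees on V_i vertices has V_i - 1 edges; summing gives V - C = 45 - 4 = 41)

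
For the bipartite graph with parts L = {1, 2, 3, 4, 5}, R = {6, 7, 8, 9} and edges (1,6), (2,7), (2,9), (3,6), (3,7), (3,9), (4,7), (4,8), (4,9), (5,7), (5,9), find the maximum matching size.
4 (matching: (1,6), (2,9), (3,7), (4,8); upper bound min(|L|,|R|) = min(5,4) = 4)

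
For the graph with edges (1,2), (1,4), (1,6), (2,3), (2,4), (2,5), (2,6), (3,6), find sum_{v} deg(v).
16 (handshake: sum of degrees = 2|E| = 2 x 8 = 16)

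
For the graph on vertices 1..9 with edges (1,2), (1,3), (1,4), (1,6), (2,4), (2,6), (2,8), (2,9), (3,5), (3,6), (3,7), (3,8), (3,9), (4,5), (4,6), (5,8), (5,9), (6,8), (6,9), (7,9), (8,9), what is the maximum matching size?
4 (matching: (2,8), (3,7), (4,5), (6,9); upper bound floor(n/2) = floor(9/2) = 4)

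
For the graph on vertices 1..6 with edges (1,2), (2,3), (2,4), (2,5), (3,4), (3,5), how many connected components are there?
2 (components: {1, 2, 3, 4, 5}, {6})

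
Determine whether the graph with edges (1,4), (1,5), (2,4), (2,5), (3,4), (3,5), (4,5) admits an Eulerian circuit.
Yes (the graph is connected and all 5 vertices have even degree)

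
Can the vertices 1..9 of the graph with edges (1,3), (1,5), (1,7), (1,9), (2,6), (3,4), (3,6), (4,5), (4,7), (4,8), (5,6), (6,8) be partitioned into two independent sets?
Yes. Partition: {1, 4, 6}, {2, 3, 5, 7, 8, 9}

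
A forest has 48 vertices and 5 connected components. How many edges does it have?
43 (Each of the 5 component trees on V_i vertices has V_i - 1 edges; summing gives V - C = 48 - 5 = 43)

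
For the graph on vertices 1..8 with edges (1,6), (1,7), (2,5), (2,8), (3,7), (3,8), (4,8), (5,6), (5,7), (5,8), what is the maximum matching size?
4 (matching: (1,6), (2,5), (3,7), (4,8); upper bound floor(n/2) = floor(8/2) = 4)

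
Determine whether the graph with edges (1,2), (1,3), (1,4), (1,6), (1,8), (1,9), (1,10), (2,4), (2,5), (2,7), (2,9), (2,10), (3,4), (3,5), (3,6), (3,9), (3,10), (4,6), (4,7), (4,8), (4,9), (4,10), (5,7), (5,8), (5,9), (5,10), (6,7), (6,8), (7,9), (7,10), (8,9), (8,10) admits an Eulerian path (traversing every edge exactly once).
No (4 vertices have odd degree: {1, 6, 9, 10}; Eulerian path requires 0 or 2)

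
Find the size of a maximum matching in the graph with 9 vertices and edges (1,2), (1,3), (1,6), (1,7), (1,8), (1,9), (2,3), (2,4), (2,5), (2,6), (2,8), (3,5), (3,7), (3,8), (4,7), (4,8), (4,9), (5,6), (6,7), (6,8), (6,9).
4 (matching: (1,7), (2,5), (4,8), (6,9); upper bound floor(n/2) = floor(9/2) = 4)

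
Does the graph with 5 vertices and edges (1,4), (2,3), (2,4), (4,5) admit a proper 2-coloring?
Yes. Partition: {1, 2, 5}, {3, 4}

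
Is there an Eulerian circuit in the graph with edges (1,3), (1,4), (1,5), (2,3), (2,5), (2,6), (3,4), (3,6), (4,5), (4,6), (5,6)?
No (2 vertices have odd degree: {1, 2}; Eulerian circuit requires 0)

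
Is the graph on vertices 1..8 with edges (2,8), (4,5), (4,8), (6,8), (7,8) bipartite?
Yes. Partition: {1, 2, 3, 4, 6, 7}, {5, 8}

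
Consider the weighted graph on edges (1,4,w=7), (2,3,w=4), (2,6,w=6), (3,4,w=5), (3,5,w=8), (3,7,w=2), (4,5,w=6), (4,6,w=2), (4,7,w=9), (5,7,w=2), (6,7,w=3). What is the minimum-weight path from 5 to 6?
5 (path: 5 -> 7 -> 6; weights 2 + 3 = 5)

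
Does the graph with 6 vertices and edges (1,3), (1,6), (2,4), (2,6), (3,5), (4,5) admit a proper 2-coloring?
Yes. Partition: {1, 2, 5}, {3, 4, 6}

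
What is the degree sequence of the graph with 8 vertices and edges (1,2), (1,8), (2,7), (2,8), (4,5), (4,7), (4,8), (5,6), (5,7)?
[3, 3, 3, 3, 3, 2, 1, 0] (degrees: deg(1)=2, deg(2)=3, deg(3)=0, deg(4)=3, deg(5)=3, deg(6)=1, deg(7)=3, deg(8)=3)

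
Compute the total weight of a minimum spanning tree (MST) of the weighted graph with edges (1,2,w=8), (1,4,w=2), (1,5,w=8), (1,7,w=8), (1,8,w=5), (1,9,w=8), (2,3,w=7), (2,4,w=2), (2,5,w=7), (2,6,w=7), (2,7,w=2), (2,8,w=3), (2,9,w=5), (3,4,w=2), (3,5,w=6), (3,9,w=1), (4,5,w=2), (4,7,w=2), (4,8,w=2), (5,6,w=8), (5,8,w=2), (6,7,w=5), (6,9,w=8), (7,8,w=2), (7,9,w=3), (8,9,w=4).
18 (MST edges: (1,4,w=2), (2,4,w=2), (2,7,w=2), (3,4,w=2), (3,9,w=1), (4,5,w=2), (4,8,w=2), (6,7,w=5); sum of weights 2 + 2 + 2 + 2 + 1 + 2 + 2 + 5 = 18)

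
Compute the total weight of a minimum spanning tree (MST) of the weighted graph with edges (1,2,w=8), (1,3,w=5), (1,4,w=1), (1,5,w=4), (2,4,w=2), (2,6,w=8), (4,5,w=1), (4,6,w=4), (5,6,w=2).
11 (MST edges: (1,3,w=5), (1,4,w=1), (2,4,w=2), (4,5,w=1), (5,6,w=2); sum of weights 5 + 1 + 2 + 1 + 2 = 11)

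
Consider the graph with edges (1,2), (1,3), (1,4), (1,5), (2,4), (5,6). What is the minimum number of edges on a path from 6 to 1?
2 (path: 6 -> 5 -> 1, 2 edges)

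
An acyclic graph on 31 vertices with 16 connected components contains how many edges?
15 (Each of the 16 component trees on V_i vertices has V_i - 1 edges; summing gives V - C = 31 - 16 = 15)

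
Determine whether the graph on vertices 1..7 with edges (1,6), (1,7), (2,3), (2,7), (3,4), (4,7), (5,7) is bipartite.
Yes. Partition: {1, 2, 4, 5}, {3, 6, 7}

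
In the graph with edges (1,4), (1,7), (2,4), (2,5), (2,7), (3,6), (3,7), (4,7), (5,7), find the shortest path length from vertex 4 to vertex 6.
3 (path: 4 -> 7 -> 3 -> 6, 3 edges)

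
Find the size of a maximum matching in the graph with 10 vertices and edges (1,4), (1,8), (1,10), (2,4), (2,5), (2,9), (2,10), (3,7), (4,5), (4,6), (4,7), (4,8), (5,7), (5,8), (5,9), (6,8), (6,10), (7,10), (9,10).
5 (matching: (1,4), (2,10), (3,7), (5,9), (6,8); upper bound floor(n/2) = floor(10/2) = 5)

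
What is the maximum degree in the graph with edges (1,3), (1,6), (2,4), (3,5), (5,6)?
2 (attained at vertices 1, 3, 5, 6)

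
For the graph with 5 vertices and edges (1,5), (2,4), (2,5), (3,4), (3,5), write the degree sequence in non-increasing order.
[3, 2, 2, 2, 1] (degrees: deg(1)=1, deg(2)=2, deg(3)=2, deg(4)=2, deg(5)=3)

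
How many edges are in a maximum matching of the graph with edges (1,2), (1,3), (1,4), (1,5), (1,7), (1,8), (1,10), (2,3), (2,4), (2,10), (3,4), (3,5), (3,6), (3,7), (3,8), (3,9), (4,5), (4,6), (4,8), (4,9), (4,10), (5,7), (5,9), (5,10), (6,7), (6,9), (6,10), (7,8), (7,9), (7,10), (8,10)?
5 (matching: (1,2), (3,6), (4,9), (5,10), (7,8); upper bound floor(n/2) = floor(10/2) = 5)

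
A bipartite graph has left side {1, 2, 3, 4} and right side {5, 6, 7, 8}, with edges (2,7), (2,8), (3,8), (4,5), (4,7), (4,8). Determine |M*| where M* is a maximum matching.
3 (matching: (2,7), (3,8), (4,5); upper bound min(|L|,|R|) = min(4,4) = 4)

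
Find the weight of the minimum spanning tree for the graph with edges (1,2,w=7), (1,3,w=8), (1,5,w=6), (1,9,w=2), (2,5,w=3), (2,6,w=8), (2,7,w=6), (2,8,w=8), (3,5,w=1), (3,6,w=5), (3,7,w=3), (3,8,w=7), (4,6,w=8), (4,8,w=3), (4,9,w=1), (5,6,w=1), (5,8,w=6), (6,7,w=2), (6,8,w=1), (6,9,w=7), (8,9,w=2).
13 (MST edges: (1,9,w=2), (2,5,w=3), (3,5,w=1), (4,9,w=1), (5,6,w=1), (6,7,w=2), (6,8,w=1), (8,9,w=2); sum of weights 2 + 3 + 1 + 1 + 1 + 2 + 1 + 2 = 13)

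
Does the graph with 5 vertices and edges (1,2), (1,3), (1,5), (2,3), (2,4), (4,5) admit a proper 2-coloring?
No (odd cycle of length 3: 2 -> 1 -> 3 -> 2)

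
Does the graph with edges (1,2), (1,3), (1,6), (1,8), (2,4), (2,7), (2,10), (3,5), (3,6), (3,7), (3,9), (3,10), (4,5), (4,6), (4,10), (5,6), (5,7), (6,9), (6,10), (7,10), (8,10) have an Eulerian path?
Yes — and in fact it has an Eulerian circuit (the graph is connected and all 10 vertices have even degree)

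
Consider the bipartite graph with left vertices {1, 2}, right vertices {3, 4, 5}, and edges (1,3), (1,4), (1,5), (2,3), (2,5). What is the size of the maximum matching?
2 (matching: (1,4), (2,5); upper bound min(|L|,|R|) = min(2,3) = 2)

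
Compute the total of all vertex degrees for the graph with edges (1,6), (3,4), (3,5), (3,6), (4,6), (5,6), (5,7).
14 (handshake: sum of degrees = 2|E| = 2 x 7 = 14)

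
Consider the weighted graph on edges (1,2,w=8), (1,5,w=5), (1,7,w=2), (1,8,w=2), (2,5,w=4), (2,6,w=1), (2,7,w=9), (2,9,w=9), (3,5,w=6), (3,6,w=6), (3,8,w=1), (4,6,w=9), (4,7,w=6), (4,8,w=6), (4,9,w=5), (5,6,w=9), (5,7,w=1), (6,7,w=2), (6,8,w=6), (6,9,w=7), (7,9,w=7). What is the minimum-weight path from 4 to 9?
5 (path: 4 -> 9; weights 5 = 5)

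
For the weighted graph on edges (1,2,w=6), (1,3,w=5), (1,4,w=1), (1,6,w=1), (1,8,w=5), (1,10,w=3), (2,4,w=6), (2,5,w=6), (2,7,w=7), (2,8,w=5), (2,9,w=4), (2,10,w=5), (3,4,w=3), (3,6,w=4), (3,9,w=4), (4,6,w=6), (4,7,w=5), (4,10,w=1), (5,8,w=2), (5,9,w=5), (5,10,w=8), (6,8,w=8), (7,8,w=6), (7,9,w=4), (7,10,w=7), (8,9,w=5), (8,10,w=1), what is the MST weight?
21 (MST edges: (1,4,w=1), (1,6,w=1), (2,9,w=4), (3,4,w=3), (3,9,w=4), (4,10,w=1), (5,8,w=2), (7,9,w=4), (8,10,w=1); sum of weights 1 + 1 + 4 + 3 + 4 + 1 + 2 + 4 + 1 = 21)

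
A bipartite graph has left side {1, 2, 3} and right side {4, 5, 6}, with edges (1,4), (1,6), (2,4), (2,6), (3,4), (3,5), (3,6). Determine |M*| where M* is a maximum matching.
3 (matching: (1,6), (2,4), (3,5); upper bound min(|L|,|R|) = min(3,3) = 3)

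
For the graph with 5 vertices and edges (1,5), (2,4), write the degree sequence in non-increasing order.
[1, 1, 1, 1, 0] (degrees: deg(1)=1, deg(2)=1, deg(3)=0, deg(4)=1, deg(5)=1)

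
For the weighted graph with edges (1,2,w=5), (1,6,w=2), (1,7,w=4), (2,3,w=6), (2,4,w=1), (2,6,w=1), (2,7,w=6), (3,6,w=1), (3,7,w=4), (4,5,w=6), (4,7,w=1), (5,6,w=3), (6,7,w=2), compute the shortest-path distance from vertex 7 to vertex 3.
3 (path: 7 -> 6 -> 3; weights 2 + 1 = 3)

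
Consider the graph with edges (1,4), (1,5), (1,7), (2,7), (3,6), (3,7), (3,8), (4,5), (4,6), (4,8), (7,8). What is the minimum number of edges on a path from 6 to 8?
2 (path: 6 -> 4 -> 8, 2 edges)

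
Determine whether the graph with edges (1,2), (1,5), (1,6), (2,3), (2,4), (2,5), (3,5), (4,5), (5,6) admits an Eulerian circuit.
No (2 vertices have odd degree: {1, 5}; Eulerian circuit requires 0)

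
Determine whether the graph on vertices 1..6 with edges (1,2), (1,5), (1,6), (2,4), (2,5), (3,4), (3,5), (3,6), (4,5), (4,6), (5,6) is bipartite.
No (odd cycle of length 3: 6 -> 1 -> 5 -> 6)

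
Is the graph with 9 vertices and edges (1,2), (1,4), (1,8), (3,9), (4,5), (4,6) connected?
No, it has 3 components: {1, 2, 4, 5, 6, 8}, {3, 9}, {7}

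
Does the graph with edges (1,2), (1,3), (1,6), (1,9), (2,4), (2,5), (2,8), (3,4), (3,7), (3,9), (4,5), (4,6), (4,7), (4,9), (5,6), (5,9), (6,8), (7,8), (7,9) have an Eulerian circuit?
No (2 vertices have odd degree: {8, 9}; Eulerian circuit requires 0)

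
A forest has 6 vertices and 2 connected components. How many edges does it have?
4 (Each of the 2 component trees on V_i vertices has V_i - 1 edges; summing gives V - C = 6 - 2 = 4)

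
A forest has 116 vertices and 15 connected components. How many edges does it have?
101 (Each of the 15 component trees on V_i vertices has V_i - 1 edges; summing gives V - C = 116 - 15 = 101)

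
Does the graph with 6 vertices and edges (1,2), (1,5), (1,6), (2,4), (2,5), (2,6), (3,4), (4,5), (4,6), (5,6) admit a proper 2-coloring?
No (odd cycle of length 3: 5 -> 1 -> 2 -> 5)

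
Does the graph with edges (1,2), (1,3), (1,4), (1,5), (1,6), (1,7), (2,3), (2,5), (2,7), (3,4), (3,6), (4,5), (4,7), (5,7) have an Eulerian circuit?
Yes (the graph is connected and all 7 vertices have even degree)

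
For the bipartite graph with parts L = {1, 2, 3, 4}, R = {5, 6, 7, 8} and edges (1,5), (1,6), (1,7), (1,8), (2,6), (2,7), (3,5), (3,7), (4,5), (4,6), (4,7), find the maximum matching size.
4 (matching: (1,8), (2,7), (3,5), (4,6); upper bound min(|L|,|R|) = min(4,4) = 4)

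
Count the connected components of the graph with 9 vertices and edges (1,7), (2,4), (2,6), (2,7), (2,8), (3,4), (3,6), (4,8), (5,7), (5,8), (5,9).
1 (components: {1, 2, 3, 4, 5, 6, 7, 8, 9})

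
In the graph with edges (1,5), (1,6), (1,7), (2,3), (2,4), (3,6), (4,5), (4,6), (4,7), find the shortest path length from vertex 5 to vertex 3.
3 (path: 5 -> 1 -> 6 -> 3, 3 edges)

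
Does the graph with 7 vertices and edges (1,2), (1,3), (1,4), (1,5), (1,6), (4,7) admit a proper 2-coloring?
Yes. Partition: {1, 7}, {2, 3, 4, 5, 6}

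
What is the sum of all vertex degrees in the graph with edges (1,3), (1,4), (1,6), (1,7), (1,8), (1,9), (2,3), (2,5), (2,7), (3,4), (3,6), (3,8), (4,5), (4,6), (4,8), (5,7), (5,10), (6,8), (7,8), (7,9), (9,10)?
42 (handshake: sum of degrees = 2|E| = 2 x 21 = 42)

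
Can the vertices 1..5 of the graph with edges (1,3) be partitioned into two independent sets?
Yes. Partition: {1, 2, 4, 5}, {3}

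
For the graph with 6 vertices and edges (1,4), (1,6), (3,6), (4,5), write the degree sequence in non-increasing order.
[2, 2, 2, 1, 1, 0] (degrees: deg(1)=2, deg(2)=0, deg(3)=1, deg(4)=2, deg(5)=1, deg(6)=2)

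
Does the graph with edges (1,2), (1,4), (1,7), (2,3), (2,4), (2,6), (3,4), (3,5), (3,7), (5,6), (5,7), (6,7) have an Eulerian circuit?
No (4 vertices have odd degree: {1, 4, 5, 6}; Eulerian circuit requires 0)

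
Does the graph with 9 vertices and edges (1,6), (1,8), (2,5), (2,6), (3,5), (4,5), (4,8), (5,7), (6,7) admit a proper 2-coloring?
Yes. Partition: {1, 2, 3, 4, 7, 9}, {5, 6, 8}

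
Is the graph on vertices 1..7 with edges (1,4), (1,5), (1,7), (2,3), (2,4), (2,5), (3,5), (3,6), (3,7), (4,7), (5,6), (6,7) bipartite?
No (odd cycle of length 3: 7 -> 1 -> 4 -> 7)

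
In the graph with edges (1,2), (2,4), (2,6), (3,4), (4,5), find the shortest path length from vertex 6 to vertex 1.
2 (path: 6 -> 2 -> 1, 2 edges)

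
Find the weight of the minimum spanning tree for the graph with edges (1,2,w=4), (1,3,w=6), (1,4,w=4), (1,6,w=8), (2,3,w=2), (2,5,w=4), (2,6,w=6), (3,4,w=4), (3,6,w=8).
20 (MST edges: (1,2,w=4), (1,4,w=4), (2,3,w=2), (2,5,w=4), (2,6,w=6); sum of weights 4 + 4 + 2 + 4 + 6 = 20)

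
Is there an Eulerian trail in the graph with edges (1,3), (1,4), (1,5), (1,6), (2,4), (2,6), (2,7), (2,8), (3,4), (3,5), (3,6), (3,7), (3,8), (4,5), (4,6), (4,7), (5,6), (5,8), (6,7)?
Yes (the graph is connected and exactly 2 vertices have odd degree: {5, 8}; any Eulerian path must start and end at those)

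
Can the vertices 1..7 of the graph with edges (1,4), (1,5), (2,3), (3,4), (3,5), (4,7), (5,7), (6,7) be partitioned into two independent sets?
Yes. Partition: {1, 3, 7}, {2, 4, 5, 6}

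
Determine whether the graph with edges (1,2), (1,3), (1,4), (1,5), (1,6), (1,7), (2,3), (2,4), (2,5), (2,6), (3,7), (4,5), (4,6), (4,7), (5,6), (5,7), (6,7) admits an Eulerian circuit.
No (6 vertices have odd degree: {2, 3, 4, 5, 6, 7}; Eulerian circuit requires 0)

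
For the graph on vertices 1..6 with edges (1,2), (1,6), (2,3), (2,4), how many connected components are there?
2 (components: {1, 2, 3, 4, 6}, {5})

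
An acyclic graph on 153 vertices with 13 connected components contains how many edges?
140 (Each of the 13 component trees on V_i vertices has V_i - 1 edges; summing gives V - C = 153 - 13 = 140)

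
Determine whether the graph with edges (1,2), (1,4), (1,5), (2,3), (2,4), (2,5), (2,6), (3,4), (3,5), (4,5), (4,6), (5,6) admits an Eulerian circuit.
No (6 vertices have odd degree: {1, 2, 3, 4, 5, 6}; Eulerian circuit requires 0)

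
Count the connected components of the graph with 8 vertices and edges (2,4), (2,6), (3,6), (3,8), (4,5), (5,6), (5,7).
2 (components: {1}, {2, 3, 4, 5, 6, 7, 8})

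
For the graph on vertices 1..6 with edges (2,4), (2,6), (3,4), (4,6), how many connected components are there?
3 (components: {1}, {2, 3, 4, 6}, {5})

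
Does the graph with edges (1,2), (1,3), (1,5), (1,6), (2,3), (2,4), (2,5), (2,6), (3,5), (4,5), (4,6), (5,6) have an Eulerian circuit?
No (4 vertices have odd degree: {2, 3, 4, 5}; Eulerian circuit requires 0)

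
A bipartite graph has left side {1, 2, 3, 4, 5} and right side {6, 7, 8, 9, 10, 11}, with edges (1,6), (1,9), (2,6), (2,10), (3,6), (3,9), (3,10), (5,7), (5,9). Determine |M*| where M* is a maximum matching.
4 (matching: (1,9), (2,10), (3,6), (5,7); upper bound min(|L|,|R|) = min(5,6) = 5)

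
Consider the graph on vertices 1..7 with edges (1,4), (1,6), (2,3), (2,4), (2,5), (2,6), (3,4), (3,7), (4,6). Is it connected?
Yes (BFS from 1 visits [1, 4, 6, 2, 3, 5, 7] — all 7 vertices reached)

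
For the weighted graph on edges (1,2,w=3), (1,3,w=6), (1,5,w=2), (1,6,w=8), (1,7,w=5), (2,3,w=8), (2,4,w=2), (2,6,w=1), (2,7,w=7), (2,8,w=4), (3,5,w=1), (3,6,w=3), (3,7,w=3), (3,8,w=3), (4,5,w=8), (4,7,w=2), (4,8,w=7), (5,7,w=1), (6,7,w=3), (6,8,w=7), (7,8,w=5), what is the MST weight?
12 (MST edges: (1,5,w=2), (2,4,w=2), (2,6,w=1), (3,5,w=1), (3,8,w=3), (4,7,w=2), (5,7,w=1); sum of weights 2 + 2 + 1 + 1 + 3 + 2 + 1 = 12)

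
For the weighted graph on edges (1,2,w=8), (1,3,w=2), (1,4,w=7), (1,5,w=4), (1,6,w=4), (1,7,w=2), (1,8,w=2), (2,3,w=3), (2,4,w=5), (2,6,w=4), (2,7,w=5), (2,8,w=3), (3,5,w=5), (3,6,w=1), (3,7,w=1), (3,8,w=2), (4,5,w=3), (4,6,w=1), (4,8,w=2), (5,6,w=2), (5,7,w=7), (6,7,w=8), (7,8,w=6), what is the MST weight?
12 (MST edges: (1,7,w=2), (1,8,w=2), (2,3,w=3), (3,6,w=1), (3,7,w=1), (4,6,w=1), (5,6,w=2); sum of weights 2 + 2 + 3 + 1 + 1 + 1 + 2 = 12)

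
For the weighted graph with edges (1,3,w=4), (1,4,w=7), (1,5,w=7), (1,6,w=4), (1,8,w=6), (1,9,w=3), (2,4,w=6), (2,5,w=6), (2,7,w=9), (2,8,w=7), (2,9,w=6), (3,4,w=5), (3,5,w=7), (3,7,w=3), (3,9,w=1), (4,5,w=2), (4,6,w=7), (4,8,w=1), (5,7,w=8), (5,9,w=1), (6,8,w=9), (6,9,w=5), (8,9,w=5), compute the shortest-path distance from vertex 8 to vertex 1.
6 (path: 8 -> 1; weights 6 = 6)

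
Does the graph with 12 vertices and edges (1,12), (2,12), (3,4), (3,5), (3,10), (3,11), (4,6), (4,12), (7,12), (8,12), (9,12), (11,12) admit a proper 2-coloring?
Yes. Partition: {1, 2, 4, 5, 7, 8, 9, 10, 11}, {3, 6, 12}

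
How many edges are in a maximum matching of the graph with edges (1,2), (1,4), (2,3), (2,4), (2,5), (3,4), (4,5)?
2 (matching: (2,3), (4,5); upper bound floor(n/2) = floor(5/2) = 2)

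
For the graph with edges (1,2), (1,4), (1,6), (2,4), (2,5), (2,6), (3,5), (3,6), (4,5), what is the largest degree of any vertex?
4 (attained at vertex 2)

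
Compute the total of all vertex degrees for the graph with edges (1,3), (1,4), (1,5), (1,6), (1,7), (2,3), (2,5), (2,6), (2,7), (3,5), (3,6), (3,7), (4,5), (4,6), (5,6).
30 (handshake: sum of degrees = 2|E| = 2 x 15 = 30)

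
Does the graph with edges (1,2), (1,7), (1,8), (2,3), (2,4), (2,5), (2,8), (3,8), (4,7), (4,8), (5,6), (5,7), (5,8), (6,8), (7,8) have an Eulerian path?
No (4 vertices have odd degree: {1, 2, 4, 8}; Eulerian path requires 0 or 2)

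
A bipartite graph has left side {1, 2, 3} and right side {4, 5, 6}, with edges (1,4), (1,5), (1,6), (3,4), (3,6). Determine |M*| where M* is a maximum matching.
2 (matching: (1,5), (3,6); upper bound min(|L|,|R|) = min(3,3) = 3)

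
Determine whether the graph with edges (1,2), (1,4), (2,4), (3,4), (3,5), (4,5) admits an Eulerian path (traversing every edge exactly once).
Yes — and in fact it has an Eulerian circuit (the graph is connected and all 5 vertices have even degree)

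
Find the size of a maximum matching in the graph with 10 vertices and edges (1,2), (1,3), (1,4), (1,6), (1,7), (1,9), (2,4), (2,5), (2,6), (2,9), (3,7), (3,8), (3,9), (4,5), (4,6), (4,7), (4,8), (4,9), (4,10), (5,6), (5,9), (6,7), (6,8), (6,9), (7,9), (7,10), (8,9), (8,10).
5 (matching: (1,2), (3,8), (4,9), (5,6), (7,10); upper bound floor(n/2) = floor(10/2) = 5)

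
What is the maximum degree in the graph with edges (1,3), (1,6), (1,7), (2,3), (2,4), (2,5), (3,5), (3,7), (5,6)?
4 (attained at vertex 3)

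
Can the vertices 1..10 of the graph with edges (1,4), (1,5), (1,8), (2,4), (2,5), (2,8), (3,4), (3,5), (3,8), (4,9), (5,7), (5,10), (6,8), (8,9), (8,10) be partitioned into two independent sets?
Yes. Partition: {1, 2, 3, 6, 7, 9, 10}, {4, 5, 8}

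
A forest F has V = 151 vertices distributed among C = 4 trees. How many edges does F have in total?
147 (Each of the 4 component trees on V_i vertices has V_i - 1 edges; summing gives V - C = 151 - 4 = 147)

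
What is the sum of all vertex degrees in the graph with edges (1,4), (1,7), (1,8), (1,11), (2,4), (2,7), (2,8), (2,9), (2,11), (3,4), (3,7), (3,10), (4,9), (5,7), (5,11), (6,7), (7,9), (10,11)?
36 (handshake: sum of degrees = 2|E| = 2 x 18 = 36)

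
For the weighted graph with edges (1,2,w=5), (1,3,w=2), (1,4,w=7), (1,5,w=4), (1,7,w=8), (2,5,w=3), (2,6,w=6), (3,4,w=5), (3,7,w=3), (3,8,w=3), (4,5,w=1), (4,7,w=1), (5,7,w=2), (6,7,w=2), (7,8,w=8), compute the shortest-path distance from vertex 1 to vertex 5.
4 (path: 1 -> 5; weights 4 = 4)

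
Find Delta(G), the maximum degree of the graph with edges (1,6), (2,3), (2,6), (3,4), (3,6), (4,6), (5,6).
5 (attained at vertex 6)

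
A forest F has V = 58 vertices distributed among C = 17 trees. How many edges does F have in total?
41 (Each of the 17 component trees on V_i vertices has V_i - 1 edges; summing gives V - C = 58 - 17 = 41)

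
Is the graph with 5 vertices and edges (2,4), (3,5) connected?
No, it has 3 components: {1}, {2, 4}, {3, 5}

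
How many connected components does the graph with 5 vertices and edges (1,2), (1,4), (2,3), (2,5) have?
1 (components: {1, 2, 3, 4, 5})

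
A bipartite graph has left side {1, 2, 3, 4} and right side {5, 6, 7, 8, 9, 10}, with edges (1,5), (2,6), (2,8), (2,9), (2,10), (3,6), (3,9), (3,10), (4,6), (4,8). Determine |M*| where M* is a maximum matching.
4 (matching: (1,5), (2,10), (3,9), (4,8); upper bound min(|L|,|R|) = min(4,6) = 4)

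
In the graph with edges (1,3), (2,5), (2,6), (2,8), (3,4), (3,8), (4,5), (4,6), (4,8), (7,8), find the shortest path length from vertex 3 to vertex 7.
2 (path: 3 -> 8 -> 7, 2 edges)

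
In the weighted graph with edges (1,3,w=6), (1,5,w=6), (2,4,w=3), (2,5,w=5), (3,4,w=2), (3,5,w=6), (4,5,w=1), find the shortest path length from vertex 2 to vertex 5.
4 (path: 2 -> 4 -> 5; weights 3 + 1 = 4)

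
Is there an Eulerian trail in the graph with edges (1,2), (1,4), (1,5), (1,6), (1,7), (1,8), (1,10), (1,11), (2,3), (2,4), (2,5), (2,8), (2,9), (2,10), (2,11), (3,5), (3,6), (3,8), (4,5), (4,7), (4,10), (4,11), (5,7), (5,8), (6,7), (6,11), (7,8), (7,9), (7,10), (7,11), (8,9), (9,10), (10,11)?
Yes — and in fact it has an Eulerian circuit (the graph is connected and all 11 vertices have even degree)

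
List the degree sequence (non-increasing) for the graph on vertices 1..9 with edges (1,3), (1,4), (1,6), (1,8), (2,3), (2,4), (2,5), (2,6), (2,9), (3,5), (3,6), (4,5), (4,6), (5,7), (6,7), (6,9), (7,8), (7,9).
[6, 5, 4, 4, 4, 4, 4, 3, 2] (degrees: deg(1)=4, deg(2)=5, deg(3)=4, deg(4)=4, deg(5)=4, deg(6)=6, deg(7)=4, deg(8)=2, deg(9)=3)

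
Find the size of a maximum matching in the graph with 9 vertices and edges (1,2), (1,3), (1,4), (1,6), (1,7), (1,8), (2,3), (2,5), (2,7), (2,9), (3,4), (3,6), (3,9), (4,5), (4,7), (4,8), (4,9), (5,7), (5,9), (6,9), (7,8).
4 (matching: (1,7), (2,3), (4,8), (6,9); upper bound floor(n/2) = floor(9/2) = 4)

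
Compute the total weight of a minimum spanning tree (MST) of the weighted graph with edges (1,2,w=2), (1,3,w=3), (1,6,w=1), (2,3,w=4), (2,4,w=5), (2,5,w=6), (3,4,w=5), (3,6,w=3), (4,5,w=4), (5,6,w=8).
15 (MST edges: (1,2,w=2), (1,3,w=3), (1,6,w=1), (2,4,w=5), (4,5,w=4); sum of weights 2 + 3 + 1 + 5 + 4 = 15)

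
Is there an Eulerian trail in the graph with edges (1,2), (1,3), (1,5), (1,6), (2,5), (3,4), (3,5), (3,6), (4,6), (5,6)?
Yes — and in fact it has an Eulerian circuit (the graph is connected and all 6 vertices have even degree)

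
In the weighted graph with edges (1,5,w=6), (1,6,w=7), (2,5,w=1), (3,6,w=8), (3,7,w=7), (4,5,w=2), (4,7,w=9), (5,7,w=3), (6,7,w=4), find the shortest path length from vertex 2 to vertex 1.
7 (path: 2 -> 5 -> 1; weights 1 + 6 = 7)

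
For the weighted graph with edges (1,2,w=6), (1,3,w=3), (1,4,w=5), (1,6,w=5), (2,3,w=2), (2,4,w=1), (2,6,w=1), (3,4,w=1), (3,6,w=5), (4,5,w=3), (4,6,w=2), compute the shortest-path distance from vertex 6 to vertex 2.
1 (path: 6 -> 2; weights 1 = 1)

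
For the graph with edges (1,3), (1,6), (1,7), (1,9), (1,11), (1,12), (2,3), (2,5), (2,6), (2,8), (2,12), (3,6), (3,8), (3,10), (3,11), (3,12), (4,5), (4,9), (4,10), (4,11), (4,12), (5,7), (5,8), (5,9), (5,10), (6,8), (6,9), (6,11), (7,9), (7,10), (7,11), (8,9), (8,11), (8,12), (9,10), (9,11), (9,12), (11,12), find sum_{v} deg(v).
76 (handshake: sum of degrees = 2|E| = 2 x 38 = 76)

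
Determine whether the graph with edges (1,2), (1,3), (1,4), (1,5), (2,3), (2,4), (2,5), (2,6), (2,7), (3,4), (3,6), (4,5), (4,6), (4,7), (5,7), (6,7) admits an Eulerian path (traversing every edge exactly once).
Yes — and in fact it has an Eulerian circuit (the graph is connected and all 7 vertices have even degree)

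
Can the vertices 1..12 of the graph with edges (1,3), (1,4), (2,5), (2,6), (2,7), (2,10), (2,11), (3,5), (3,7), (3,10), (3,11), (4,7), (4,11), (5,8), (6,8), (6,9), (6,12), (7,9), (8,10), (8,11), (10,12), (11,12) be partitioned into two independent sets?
Yes. Partition: {1, 5, 6, 7, 10, 11}, {2, 3, 4, 8, 9, 12}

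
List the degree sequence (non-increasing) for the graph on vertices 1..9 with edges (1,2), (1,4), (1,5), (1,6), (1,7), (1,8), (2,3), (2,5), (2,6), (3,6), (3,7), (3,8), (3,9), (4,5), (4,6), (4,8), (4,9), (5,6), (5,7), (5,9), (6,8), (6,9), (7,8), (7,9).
[7, 6, 6, 5, 5, 5, 5, 5, 4] (degrees: deg(1)=6, deg(2)=4, deg(3)=5, deg(4)=5, deg(5)=6, deg(6)=7, deg(7)=5, deg(8)=5, deg(9)=5)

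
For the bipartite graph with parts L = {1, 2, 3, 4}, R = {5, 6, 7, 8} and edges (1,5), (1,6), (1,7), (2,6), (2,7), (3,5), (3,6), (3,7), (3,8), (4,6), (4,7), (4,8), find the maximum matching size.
4 (matching: (1,7), (2,6), (3,5), (4,8); upper bound min(|L|,|R|) = min(4,4) = 4)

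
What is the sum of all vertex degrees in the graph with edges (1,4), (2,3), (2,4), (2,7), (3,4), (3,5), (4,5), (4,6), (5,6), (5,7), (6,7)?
22 (handshake: sum of degrees = 2|E| = 2 x 11 = 22)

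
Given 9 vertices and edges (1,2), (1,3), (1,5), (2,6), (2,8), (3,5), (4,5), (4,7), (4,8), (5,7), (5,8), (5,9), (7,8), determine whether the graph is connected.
Yes (BFS from 1 visits [1, 2, 3, 5, 6, 8, 4, 7, 9] — all 9 vertices reached)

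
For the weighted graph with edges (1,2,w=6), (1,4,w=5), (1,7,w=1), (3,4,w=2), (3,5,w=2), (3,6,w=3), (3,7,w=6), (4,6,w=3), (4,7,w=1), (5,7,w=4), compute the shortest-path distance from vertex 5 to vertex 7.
4 (path: 5 -> 7; weights 4 = 4)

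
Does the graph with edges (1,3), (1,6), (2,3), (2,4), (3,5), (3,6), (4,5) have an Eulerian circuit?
Yes (the graph is connected and all 6 vertices have even degree)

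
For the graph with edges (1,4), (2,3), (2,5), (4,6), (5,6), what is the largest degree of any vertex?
2 (attained at vertices 2, 4, 5, 6)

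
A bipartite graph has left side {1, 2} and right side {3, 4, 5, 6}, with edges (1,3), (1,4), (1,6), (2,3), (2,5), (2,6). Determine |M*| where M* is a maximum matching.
2 (matching: (1,6), (2,5); upper bound min(|L|,|R|) = min(2,4) = 2)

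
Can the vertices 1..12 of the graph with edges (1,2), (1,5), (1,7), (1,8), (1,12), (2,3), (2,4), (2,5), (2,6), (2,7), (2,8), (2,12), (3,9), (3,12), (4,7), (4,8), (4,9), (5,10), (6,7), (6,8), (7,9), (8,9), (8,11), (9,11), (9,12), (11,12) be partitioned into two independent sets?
No (odd cycle of length 3: 12 -> 1 -> 2 -> 12)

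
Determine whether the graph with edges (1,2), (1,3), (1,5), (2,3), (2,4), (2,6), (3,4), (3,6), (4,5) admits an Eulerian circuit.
No (2 vertices have odd degree: {1, 4}; Eulerian circuit requires 0)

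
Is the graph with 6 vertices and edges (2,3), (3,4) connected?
No, it has 4 components: {1}, {2, 3, 4}, {5}, {6}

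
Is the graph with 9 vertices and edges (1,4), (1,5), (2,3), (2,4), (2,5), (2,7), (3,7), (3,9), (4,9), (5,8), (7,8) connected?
No, it has 2 components: {1, 2, 3, 4, 5, 7, 8, 9}, {6}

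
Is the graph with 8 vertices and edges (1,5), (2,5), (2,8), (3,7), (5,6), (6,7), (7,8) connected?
No, it has 2 components: {1, 2, 3, 5, 6, 7, 8}, {4}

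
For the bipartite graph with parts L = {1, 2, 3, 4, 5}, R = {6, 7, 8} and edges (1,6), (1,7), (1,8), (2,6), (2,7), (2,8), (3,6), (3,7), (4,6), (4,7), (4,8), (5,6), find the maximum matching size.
3 (matching: (1,8), (2,7), (3,6); upper bound min(|L|,|R|) = min(5,3) = 3)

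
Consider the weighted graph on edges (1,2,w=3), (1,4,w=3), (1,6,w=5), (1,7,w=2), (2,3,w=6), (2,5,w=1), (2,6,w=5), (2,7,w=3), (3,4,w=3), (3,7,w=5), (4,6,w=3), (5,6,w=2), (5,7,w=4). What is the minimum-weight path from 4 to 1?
3 (path: 4 -> 1; weights 3 = 3)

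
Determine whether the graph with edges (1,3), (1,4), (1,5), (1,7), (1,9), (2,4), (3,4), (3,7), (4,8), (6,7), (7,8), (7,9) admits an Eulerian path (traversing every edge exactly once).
No (6 vertices have odd degree: {1, 2, 3, 5, 6, 7}; Eulerian path requires 0 or 2)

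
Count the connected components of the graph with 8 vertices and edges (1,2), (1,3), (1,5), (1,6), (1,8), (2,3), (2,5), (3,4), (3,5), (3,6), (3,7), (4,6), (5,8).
1 (components: {1, 2, 3, 4, 5, 6, 7, 8})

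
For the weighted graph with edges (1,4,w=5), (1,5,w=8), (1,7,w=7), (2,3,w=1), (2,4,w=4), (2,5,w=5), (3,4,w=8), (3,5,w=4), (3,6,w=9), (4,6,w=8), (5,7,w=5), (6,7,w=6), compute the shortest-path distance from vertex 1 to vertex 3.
10 (path: 1 -> 4 -> 2 -> 3; weights 5 + 4 + 1 = 10)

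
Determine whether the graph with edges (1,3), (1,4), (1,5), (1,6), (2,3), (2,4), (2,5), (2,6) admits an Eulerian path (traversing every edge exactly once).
Yes — and in fact it has an Eulerian circuit (the graph is connected and all 6 vertices have even degree)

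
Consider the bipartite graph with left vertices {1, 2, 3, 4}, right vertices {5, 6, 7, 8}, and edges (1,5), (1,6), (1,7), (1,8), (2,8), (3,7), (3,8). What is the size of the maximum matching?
3 (matching: (1,6), (2,8), (3,7); upper bound min(|L|,|R|) = min(4,4) = 4)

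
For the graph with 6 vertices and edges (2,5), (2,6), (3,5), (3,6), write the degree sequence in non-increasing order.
[2, 2, 2, 2, 0, 0] (degrees: deg(1)=0, deg(2)=2, deg(3)=2, deg(4)=0, deg(5)=2, deg(6)=2)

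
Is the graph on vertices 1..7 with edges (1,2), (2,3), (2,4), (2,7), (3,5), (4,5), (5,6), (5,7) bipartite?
Yes. Partition: {1, 3, 4, 6, 7}, {2, 5}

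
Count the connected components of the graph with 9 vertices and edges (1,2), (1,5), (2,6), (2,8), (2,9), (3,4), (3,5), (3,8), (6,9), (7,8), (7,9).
1 (components: {1, 2, 3, 4, 5, 6, 7, 8, 9})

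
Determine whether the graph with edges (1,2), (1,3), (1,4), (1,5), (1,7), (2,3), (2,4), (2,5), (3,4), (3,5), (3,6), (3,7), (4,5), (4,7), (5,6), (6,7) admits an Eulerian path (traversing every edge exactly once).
No (4 vertices have odd degree: {1, 4, 5, 6}; Eulerian path requires 0 or 2)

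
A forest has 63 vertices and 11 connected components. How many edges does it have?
52 (Each of the 11 component trees on V_i vertices has V_i - 1 edges; summing gives V - C = 63 - 11 = 52)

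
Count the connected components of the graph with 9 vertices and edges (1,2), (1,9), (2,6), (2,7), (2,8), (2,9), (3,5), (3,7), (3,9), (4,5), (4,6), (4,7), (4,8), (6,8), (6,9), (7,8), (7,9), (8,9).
1 (components: {1, 2, 3, 4, 5, 6, 7, 8, 9})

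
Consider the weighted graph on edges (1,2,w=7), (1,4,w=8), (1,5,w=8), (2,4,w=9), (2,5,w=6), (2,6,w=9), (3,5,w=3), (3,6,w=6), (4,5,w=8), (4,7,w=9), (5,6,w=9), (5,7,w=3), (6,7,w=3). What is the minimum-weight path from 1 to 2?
7 (path: 1 -> 2; weights 7 = 7)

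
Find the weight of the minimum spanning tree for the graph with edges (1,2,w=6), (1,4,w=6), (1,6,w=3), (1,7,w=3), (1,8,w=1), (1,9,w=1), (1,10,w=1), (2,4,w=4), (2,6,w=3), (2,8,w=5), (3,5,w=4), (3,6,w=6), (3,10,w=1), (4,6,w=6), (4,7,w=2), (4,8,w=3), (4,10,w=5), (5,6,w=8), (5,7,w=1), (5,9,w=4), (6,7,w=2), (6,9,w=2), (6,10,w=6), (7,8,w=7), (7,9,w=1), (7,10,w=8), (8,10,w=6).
13 (MST edges: (1,8,w=1), (1,9,w=1), (1,10,w=1), (2,6,w=3), (3,10,w=1), (4,7,w=2), (5,7,w=1), (6,7,w=2), (7,9,w=1); sum of weights 1 + 1 + 1 + 3 + 1 + 2 + 1 + 2 + 1 = 13)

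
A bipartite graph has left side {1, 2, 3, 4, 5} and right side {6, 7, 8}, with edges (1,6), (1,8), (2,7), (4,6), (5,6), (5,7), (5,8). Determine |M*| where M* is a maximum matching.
3 (matching: (1,8), (2,7), (4,6); upper bound min(|L|,|R|) = min(5,3) = 3)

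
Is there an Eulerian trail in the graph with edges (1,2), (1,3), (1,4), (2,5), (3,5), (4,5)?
Yes (the graph is connected and exactly 2 vertices have odd degree: {1, 5}; any Eulerian path must start and end at those)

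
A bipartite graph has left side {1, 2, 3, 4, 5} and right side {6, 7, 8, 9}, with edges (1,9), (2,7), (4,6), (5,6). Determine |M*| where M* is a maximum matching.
3 (matching: (1,9), (2,7), (4,6); upper bound min(|L|,|R|) = min(5,4) = 4)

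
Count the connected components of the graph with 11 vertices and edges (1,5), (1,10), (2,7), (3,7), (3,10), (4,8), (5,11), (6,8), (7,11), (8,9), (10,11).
2 (components: {1, 2, 3, 5, 7, 10, 11}, {4, 6, 8, 9})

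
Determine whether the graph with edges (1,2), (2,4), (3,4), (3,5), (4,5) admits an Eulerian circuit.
No (2 vertices have odd degree: {1, 4}; Eulerian circuit requires 0)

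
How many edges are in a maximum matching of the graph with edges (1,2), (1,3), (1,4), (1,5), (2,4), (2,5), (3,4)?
2 (matching: (2,5), (3,4); upper bound floor(n/2) = floor(5/2) = 2)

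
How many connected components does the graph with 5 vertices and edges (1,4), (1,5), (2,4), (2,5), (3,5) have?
1 (components: {1, 2, 3, 4, 5})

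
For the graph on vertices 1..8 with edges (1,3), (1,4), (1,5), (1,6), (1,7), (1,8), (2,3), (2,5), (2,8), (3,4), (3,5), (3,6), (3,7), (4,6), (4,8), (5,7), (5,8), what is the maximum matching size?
4 (matching: (1,7), (2,5), (3,6), (4,8); upper bound floor(n/2) = floor(8/2) = 4)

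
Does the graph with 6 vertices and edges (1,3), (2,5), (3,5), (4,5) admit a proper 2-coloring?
Yes. Partition: {1, 5, 6}, {2, 3, 4}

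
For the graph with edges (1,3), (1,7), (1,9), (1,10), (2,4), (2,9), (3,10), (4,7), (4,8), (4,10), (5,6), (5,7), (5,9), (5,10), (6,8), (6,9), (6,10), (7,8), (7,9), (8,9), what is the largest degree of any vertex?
6 (attained at vertex 9)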